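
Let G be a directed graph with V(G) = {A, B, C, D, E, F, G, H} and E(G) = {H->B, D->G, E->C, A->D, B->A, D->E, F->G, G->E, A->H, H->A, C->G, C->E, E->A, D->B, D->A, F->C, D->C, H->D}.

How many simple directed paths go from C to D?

4

C→E→A→D
C→E→A→H→D
C→G→E→A→D
C→G→E→A→H→D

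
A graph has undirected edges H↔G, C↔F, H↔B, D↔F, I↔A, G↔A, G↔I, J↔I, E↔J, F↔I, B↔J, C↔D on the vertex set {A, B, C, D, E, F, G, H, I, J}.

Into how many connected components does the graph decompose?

1

From A: component {A, B, C, D, E, F, G, H, I, J}.
That's 1 component.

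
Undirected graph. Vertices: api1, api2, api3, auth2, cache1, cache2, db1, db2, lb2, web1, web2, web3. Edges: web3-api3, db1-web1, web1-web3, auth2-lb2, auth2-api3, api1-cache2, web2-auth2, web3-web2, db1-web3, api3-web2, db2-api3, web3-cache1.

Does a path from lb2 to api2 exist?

Explore from lb2.
Distance 1: reach auth2.
Distance 2: reach api3, web2.
Distance 3: reach db2, web3.
Distance 4: reach cache1, db1, web1.
The search is exhausted without reaching api2; it lies in a different component.

No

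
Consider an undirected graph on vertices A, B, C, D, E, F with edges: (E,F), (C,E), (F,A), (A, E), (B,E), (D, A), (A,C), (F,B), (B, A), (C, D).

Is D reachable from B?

Explore from B.
Distance 1: reach A, E, F.
Distance 2: reach C, D.
Found D.

Yes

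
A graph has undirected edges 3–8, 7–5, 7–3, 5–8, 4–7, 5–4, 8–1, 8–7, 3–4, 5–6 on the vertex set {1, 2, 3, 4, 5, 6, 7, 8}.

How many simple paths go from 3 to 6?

9

3–4–5–6
3–4–7–5–6
3–4–7–8–5–6
3–7–4–5–6
3–7–5–6
3–7–8–5–6
3–8–5–6
3–8–7–4–5–6
3–8–7–5–6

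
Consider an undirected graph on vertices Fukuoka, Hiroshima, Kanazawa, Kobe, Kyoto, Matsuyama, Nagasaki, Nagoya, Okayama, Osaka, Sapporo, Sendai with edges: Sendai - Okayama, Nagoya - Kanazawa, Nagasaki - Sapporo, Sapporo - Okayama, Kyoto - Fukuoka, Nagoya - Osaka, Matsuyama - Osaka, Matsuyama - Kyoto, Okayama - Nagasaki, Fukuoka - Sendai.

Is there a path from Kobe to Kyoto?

No

Kobe has no edges, so nothing is reachable from it.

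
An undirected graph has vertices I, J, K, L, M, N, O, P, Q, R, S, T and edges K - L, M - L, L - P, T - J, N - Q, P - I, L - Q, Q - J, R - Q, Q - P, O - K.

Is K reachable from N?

Yes

Explore from N.
Distance 1: reach Q.
Distance 2: reach J, L, P, R.
Distance 3: reach I, K, M, T.
Found K.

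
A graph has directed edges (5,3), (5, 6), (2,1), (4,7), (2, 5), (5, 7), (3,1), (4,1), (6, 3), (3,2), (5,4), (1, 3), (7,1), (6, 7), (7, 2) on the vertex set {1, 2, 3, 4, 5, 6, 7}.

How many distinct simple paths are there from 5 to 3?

5→3
5→4→1→3
5→4→7→1→3
5→4→7→2→1→3
5→6→3
5→6→7→1→3
5→6→7→2→1→3
5→7→1→3
5→7→2→1→3

9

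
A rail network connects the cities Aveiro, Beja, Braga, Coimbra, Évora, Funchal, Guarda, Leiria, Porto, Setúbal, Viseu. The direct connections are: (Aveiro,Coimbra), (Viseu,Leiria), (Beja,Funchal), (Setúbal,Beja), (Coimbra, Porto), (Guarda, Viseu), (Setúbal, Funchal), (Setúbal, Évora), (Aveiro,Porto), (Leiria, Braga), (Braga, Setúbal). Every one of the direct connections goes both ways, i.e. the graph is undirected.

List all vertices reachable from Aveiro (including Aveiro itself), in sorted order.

Aveiro, Coimbra, Porto

Start at Aveiro.
Its neighbours: Coimbra, Porto.
Nothing further is reachable.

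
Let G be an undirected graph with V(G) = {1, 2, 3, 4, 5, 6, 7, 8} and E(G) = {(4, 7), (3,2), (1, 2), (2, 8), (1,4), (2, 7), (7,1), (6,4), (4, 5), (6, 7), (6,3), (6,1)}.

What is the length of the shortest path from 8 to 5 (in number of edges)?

4

Distance 0: 8.
Distance 1: 2.
Distance 2: 1, 3, 7.
Distance 3: 4, 6.
Distance 4: 5 — contains 5.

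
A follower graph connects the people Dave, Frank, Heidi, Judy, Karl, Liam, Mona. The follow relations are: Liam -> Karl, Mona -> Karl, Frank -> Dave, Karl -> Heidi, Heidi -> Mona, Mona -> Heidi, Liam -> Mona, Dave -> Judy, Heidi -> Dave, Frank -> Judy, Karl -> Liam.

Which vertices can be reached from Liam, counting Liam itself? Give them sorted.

Dave, Heidi, Judy, Karl, Liam, Mona

Start at Liam.
Its neighbours: Karl, Mona.
Then their neighbours: Heidi.
Then next layer: Dave.
Then next layer: Judy.
Nothing further is reachable.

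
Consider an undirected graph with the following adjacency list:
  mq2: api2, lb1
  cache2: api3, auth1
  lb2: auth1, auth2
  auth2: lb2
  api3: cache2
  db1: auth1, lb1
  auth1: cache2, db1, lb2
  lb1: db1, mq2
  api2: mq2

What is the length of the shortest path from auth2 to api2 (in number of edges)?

6

Distance 0: auth2.
Distance 1: lb2.
Distance 2: auth1.
Distance 3: cache2, db1.
Distance 4: api3, lb1.
Distance 5: mq2.
Distance 6: api2 — contains api2.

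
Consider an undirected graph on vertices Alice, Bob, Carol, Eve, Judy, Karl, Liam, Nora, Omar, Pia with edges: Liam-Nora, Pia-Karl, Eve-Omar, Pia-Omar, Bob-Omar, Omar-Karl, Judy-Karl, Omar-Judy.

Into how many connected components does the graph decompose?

From Alice: component {Alice}.
From Bob: component {Bob, Eve, Judy, Karl, Omar, Pia}.
From Carol: component {Carol}.
From Liam: component {Liam, Nora}.
That's 4 components.

4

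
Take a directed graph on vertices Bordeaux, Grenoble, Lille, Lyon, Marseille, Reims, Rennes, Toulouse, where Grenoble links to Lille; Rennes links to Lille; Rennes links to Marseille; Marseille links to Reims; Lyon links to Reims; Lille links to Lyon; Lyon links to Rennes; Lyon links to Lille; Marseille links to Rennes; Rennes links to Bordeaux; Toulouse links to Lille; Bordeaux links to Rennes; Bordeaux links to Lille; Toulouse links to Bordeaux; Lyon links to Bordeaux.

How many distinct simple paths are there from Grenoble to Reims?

Grenoble→Lille→Lyon→Bordeaux→Rennes→Marseille→Reims
Grenoble→Lille→Lyon→Reims
Grenoble→Lille→Lyon→Rennes→Marseille→Reims

3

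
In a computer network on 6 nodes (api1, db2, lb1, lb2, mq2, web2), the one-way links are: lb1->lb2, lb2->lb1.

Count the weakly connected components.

5

From api1: component {api1}.
From db2: component {db2}.
From lb1: component {lb1, lb2}.
From mq2: component {mq2}.
From web2: component {web2}.
That's 5 components.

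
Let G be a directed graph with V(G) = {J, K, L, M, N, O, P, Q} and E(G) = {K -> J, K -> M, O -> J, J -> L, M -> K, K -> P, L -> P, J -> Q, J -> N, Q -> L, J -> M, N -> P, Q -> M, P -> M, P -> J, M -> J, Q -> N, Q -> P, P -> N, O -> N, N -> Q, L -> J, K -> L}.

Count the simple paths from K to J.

10

K→J
K→L→J
K→L→P→J
K→L→P→M→J
K→L→P→N→Q→M→J
K→M→J
K→P→J
K→P→M→J
K→P→N→Q→L→J
K→P→N→Q→M→J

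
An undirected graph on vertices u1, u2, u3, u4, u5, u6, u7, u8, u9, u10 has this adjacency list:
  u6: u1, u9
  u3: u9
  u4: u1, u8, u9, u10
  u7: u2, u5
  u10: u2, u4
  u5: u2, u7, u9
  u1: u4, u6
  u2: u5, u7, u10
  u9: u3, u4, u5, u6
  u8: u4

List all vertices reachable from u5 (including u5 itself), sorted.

u1, u2, u3, u4, u5, u6, u7, u8, u9, u10

Start at u5.
Its neighbours: u2, u7, u9.
Then their neighbours: u3, u4, u6, u10.
Then next layer: u1, u8.
Every vertex is now reached.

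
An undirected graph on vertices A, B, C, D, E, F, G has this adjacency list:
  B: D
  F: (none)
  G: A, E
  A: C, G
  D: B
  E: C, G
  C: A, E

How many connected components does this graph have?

From A: component {A, C, E, G}.
From B: component {B, D}.
From F: component {F}.
That's 3 components.

3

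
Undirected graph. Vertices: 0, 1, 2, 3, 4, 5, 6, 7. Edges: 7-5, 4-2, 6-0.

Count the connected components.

From 0: component {0, 6}.
From 1: component {1}.
From 2: component {2, 4}.
From 3: component {3}.
From 5: component {5, 7}.
That's 5 components.

5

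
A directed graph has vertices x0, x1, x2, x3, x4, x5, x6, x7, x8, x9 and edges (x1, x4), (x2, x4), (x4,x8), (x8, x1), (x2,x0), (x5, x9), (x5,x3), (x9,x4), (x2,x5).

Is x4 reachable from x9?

Explore from x9.
Distance 1: reach x4.
Found x4.

Yes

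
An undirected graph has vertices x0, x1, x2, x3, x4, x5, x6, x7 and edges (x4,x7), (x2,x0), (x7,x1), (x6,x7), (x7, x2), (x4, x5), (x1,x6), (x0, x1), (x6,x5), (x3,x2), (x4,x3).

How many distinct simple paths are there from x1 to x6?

x1–x0–x2–x3–x4–x5–x6
x1–x0–x2–x3–x4–x7–x6
x1–x0–x2–x7–x4–x5–x6
x1–x0–x2–x7–x6
x1–x6
x1–x7–x2–x3–x4–x5–x6
x1–x7–x4–x5–x6
x1–x7–x6

8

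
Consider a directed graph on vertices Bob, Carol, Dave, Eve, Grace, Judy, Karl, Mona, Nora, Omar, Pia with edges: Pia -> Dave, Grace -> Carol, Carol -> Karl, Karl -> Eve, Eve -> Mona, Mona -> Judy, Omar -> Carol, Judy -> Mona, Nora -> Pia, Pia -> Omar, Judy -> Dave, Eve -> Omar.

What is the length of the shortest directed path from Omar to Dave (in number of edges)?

Distance 0: Omar.
Distance 1: Carol.
Distance 2: Karl.
Distance 3: Eve.
Distance 4: Mona.
Distance 5: Judy.
Distance 6: Dave — contains Dave.

6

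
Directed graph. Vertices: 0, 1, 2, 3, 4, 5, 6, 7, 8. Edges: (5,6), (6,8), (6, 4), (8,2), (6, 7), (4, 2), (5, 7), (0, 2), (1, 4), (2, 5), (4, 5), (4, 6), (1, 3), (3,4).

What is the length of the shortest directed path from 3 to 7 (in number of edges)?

3

Distance 0: 3.
Distance 1: 4.
Distance 2: 2, 5, 6.
Distance 3: 7, 8 — contains 7.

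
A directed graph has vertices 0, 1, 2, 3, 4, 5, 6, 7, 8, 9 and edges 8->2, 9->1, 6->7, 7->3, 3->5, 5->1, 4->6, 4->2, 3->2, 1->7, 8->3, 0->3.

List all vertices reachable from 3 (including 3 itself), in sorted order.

Start at 3.
Its neighbours: 2, 5.
Then their neighbours: 1.
Then next layer: 7.
Nothing further is reachable.

1, 2, 3, 5, 7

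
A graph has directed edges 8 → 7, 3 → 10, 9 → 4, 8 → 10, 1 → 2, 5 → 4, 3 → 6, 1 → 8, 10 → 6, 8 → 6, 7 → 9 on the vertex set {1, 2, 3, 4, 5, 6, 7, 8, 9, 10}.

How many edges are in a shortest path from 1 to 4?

Distance 0: 1.
Distance 1: 2, 8.
Distance 2: 6, 7, 10.
Distance 3: 9.
Distance 4: 4 — contains 4.

4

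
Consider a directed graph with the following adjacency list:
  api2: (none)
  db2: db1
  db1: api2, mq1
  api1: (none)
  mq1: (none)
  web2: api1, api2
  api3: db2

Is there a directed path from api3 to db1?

Yes

Explore from api3.
Distance 1: reach db2.
Distance 2: reach db1.
Found db1.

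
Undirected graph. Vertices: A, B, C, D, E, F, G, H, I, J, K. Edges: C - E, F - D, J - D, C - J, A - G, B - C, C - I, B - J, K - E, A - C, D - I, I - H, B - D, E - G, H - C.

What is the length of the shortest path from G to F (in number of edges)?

5

Distance 0: G.
Distance 1: A, E.
Distance 2: C, K.
Distance 3: B, H, I, J.
Distance 4: D.
Distance 5: F — contains F.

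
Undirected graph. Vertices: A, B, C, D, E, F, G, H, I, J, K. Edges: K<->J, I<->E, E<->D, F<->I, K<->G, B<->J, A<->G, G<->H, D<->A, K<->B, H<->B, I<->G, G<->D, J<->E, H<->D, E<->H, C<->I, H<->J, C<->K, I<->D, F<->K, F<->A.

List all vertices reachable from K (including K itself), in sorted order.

Start at K.
Its neighbours: B, C, F, G, J.
Then their neighbours: A, D, E, H, I.
Every vertex is now reached.

A, B, C, D, E, F, G, H, I, J, K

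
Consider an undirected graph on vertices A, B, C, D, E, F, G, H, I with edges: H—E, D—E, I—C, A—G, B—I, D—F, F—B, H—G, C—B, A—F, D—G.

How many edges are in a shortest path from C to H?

5

Distance 0: C.
Distance 1: B, I.
Distance 2: F.
Distance 3: A, D.
Distance 4: E, G.
Distance 5: H — contains H.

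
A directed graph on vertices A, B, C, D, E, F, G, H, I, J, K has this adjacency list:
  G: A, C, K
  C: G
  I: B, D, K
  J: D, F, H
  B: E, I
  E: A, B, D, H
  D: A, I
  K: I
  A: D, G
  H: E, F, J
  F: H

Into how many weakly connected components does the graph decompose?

From A: component {A, B, C, D, E, F, G, H, I, J, K}.
That's 1 component.

1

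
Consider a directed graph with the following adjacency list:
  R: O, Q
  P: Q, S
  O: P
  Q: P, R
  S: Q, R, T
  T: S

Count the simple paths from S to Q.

S→Q
S→R→O→P→Q
S→R→Q

3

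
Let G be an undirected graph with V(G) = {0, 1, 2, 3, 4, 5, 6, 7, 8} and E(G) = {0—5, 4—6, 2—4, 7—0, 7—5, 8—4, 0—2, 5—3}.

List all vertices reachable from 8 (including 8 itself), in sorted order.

0, 2, 3, 4, 5, 6, 7, 8

Start at 8.
Its neighbours: 4.
Then their neighbours: 2, 6.
Then next layer: 0.
Then next layer: 5, 7.
Then next layer: 3.
Nothing further is reachable.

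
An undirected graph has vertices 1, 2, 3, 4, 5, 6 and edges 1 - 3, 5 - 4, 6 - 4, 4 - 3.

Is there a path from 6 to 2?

No

Explore from 6.
Distance 1: reach 4.
Distance 2: reach 3, 5.
Distance 3: reach 1.
The search is exhausted without reaching 2; it lies in a different component.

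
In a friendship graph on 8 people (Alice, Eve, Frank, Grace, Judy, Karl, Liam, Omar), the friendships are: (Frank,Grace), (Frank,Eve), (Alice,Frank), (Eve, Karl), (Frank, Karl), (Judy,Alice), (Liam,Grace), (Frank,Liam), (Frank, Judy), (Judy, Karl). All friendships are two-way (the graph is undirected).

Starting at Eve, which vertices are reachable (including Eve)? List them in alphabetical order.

Alice, Eve, Frank, Grace, Judy, Karl, Liam

Start at Eve.
Its neighbours: Frank, Karl.
Then their neighbours: Alice, Grace, Judy, Liam.
Nothing further is reachable.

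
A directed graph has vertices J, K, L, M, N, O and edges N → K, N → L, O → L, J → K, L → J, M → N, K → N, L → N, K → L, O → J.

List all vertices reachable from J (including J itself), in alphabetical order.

Start at J.
Its neighbours: K.
Then their neighbours: L, N.
Nothing further is reachable.

J, K, L, N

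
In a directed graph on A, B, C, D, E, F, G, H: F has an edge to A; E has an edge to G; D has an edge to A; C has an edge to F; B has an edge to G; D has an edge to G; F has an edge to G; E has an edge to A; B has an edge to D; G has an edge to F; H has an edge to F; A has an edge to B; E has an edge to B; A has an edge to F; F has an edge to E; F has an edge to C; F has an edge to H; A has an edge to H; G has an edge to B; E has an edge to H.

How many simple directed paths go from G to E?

3

G→B→D→A→F→E
G→B→D→A→H→F→E
G→F→E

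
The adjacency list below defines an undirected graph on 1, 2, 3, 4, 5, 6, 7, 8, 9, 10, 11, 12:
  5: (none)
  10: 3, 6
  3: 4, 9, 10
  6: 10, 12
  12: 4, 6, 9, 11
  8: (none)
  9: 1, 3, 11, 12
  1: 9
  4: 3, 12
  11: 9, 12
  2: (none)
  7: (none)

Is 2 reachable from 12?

Explore from 12.
Distance 1: reach 4, 6, 9, 11.
Distance 2: reach 1, 3, 10.
The search is exhausted without reaching 2; it lies in a different component.

No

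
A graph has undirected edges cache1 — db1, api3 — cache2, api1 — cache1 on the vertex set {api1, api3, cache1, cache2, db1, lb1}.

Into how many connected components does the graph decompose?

From api1: component {api1, cache1, db1}.
From api3: component {api3, cache2}.
From lb1: component {lb1}.
That's 3 components.

3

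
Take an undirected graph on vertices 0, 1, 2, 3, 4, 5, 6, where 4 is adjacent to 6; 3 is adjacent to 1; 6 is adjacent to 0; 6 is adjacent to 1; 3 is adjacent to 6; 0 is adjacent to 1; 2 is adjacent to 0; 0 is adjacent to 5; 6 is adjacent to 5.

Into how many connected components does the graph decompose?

1

From 0: component {0, 1, 2, 3, 4, 5, 6}.
That's 1 component.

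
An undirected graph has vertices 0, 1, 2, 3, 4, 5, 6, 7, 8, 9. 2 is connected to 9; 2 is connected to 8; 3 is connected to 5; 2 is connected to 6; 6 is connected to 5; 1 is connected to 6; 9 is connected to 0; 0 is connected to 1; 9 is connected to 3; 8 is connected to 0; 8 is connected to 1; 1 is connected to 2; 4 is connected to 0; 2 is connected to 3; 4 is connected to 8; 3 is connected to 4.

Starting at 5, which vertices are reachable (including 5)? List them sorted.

Start at 5.
Its neighbours: 3, 6.
Then their neighbours: 1, 2, 4, 9.
Then next layer: 0, 8.
Nothing further is reachable.

0, 1, 2, 3, 4, 5, 6, 8, 9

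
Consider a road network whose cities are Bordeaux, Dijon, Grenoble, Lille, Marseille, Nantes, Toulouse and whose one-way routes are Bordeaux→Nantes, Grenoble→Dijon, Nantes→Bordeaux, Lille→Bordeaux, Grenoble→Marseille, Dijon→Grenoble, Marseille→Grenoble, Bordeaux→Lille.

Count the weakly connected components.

3

From Bordeaux: component {Bordeaux, Lille, Nantes}.
From Dijon: component {Dijon, Grenoble, Marseille}.
From Toulouse: component {Toulouse}.
That's 3 components.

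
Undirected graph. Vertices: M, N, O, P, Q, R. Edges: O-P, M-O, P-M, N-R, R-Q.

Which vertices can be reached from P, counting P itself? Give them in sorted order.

Start at P.
Its neighbours: M, O.
Nothing further is reachable.

M, O, P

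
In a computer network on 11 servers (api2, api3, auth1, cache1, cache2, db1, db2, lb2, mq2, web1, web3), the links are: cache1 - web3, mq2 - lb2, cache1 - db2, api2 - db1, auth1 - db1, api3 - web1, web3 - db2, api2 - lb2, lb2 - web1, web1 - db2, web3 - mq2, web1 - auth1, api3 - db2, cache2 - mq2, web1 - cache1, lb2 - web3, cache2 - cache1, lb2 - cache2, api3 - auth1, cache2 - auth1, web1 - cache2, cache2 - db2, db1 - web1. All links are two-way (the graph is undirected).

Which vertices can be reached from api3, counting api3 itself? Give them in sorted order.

api2, api3, auth1, cache1, cache2, db1, db2, lb2, mq2, web1, web3

Start at api3.
Its neighbours: auth1, db2, web1.
Then their neighbours: cache1, cache2, db1, lb2, web3.
Then next layer: api2, mq2.
Every vertex is now reached.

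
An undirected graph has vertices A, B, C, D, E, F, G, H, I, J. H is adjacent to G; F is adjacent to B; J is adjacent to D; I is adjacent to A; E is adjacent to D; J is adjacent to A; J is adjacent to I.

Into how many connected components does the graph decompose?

4

From A: component {A, D, E, I, J}.
From B: component {B, F}.
From C: component {C}.
From G: component {G, H}.
That's 4 components.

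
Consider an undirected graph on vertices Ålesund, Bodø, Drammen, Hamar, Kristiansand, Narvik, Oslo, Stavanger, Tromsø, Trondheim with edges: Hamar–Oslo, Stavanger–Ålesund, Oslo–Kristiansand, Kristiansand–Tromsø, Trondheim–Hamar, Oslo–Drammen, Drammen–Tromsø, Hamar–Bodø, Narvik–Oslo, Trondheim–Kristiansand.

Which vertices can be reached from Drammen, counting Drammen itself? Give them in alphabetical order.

Start at Drammen.
Its neighbours: Oslo, Tromsø.
Then their neighbours: Hamar, Kristiansand, Narvik.
Then next layer: Bodø, Trondheim.
Nothing further is reachable.

Bodø, Drammen, Hamar, Kristiansand, Narvik, Oslo, Tromsø, Trondheim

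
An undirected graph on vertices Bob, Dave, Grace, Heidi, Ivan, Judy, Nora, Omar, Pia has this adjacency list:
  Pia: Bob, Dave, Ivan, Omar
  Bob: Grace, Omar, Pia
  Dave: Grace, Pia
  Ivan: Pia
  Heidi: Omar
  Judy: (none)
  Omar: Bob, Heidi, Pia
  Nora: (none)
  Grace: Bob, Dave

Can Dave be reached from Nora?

No

Nora has no edges, so nothing is reachable from it.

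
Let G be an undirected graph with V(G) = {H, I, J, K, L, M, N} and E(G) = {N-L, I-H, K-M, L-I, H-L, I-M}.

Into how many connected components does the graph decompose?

2

From H: component {H, I, K, L, M, N}.
From J: component {J}.
That's 2 components.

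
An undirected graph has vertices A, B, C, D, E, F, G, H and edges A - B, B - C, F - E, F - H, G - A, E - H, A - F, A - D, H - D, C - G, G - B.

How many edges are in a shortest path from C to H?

4

Distance 0: C.
Distance 1: B, G.
Distance 2: A.
Distance 3: D, F.
Distance 4: E, H — contains H.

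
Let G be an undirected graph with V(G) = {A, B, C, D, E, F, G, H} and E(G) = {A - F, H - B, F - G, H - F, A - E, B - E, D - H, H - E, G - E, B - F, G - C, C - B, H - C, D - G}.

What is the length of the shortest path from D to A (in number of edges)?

3

Distance 0: D.
Distance 1: G, H.
Distance 2: B, C, E, F.
Distance 3: A — contains A.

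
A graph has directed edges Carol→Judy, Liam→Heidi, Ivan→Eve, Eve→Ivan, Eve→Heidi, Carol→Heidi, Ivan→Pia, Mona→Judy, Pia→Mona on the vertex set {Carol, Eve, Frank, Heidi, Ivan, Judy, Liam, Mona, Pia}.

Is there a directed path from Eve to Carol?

No

Explore from Eve.
Distance 1: reach Heidi, Ivan.
Distance 2: reach Pia.
Distance 3: reach Mona.
Distance 4: reach Judy.
The search from Eve is exhausted; no directed path reaches Carol.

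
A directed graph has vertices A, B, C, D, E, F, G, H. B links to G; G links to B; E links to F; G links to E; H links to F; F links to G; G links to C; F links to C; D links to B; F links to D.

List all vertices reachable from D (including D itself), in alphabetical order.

Start at D.
Its neighbours: B.
Then their neighbours: G.
Then next layer: C, E.
Then next layer: F.
Nothing further is reachable.

B, C, D, E, F, G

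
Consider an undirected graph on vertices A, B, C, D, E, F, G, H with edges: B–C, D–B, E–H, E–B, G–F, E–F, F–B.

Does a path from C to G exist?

Explore from C.
Distance 1: reach B.
Distance 2: reach D, E, F.
Distance 3: reach G, H.
Found G.

Yes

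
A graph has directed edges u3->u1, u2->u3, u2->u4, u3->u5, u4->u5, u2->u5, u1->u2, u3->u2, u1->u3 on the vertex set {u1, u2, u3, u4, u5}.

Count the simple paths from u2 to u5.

3

u2→u3→u5
u2→u4→u5
u2→u5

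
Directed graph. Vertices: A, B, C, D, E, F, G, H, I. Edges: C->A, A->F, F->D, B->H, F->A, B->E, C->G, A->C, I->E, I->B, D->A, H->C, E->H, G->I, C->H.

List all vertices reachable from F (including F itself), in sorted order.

A, B, C, D, E, F, G, H, I

Start at F.
Its neighbours: A, D.
Then their neighbours: C.
Then next layer: G, H.
Then next layer: I.
Then next layer: B, E.
Every vertex is now reached.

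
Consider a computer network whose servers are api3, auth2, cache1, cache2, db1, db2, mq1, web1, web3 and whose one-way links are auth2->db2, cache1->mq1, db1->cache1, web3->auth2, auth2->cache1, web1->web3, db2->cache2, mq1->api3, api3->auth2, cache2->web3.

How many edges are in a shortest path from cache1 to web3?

Distance 0: cache1.
Distance 1: mq1.
Distance 2: api3.
Distance 3: auth2.
Distance 4: db2.
Distance 5: cache2.
Distance 6: web3 — contains web3.

6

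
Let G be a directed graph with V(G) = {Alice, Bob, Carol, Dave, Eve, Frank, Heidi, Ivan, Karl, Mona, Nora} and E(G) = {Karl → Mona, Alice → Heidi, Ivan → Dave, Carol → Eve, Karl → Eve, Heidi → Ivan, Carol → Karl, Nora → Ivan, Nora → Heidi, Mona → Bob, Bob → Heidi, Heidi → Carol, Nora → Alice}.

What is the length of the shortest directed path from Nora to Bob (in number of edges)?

5

Distance 0: Nora.
Distance 1: Alice, Heidi, Ivan.
Distance 2: Carol, Dave.
Distance 3: Eve, Karl.
Distance 4: Mona.
Distance 5: Bob — contains Bob.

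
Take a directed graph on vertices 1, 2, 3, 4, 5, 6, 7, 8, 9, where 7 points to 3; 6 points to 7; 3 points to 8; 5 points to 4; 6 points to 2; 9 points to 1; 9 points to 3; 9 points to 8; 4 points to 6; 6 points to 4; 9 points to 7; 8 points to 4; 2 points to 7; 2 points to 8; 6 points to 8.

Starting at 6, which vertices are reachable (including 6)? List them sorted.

Start at 6.
Its neighbours: 2, 4, 7, 8.
Then their neighbours: 3.
Nothing further is reachable.

2, 3, 4, 6, 7, 8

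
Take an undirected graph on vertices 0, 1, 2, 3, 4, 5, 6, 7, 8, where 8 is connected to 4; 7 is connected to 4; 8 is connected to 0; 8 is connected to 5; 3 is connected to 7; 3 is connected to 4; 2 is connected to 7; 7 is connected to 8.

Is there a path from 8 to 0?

Yes

Explore from 8.
Distance 1: reach 0, 4, 5, 7.
Found 0.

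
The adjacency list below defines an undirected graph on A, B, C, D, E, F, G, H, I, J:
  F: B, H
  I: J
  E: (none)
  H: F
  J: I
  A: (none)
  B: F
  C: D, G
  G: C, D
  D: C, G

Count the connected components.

5

From A: component {A}.
From B: component {B, F, H}.
From C: component {C, D, G}.
From E: component {E}.
From I: component {I, J}.
That's 5 components.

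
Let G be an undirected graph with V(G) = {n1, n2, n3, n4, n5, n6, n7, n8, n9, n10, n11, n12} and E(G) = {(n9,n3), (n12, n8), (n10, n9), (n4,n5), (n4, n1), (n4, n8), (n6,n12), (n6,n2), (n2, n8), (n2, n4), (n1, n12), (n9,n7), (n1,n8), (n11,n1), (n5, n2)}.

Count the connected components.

2

From n1: component {n1, n2, n4, n5, n6, n8, n11, n12}.
From n3: component {n3, n7, n9, n10}.
That's 2 components.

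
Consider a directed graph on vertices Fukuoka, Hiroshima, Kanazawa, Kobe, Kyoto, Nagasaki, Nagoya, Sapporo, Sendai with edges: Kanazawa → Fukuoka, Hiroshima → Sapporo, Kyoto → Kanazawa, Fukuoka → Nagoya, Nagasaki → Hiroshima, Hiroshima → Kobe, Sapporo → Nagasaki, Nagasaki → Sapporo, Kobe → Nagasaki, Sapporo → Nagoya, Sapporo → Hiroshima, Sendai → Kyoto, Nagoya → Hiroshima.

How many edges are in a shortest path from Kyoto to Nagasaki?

6

Distance 0: Kyoto.
Distance 1: Kanazawa.
Distance 2: Fukuoka.
Distance 3: Nagoya.
Distance 4: Hiroshima.
Distance 5: Kobe, Sapporo.
Distance 6: Nagasaki — contains Nagasaki.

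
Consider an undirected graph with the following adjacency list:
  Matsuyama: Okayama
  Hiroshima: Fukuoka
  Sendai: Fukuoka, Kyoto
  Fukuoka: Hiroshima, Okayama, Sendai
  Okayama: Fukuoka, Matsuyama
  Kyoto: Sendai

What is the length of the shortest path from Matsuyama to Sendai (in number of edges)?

3

Distance 0: Matsuyama.
Distance 1: Okayama.
Distance 2: Fukuoka.
Distance 3: Hiroshima, Sendai — contains Sendai.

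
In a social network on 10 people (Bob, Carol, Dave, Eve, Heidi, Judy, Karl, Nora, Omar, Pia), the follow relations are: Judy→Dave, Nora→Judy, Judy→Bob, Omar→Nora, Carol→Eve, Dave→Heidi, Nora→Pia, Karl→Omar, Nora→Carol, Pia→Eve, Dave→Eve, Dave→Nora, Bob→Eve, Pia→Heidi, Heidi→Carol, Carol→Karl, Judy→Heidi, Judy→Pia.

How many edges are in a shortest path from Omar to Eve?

3

Distance 0: Omar.
Distance 1: Nora.
Distance 2: Carol, Judy, Pia.
Distance 3: Bob, Dave, Eve, Heidi, Karl — contains Eve.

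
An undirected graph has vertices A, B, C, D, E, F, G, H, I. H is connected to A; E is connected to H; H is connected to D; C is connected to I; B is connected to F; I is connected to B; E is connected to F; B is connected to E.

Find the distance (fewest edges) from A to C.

5

Distance 0: A.
Distance 1: H.
Distance 2: D, E.
Distance 3: B, F.
Distance 4: I.
Distance 5: C — contains C.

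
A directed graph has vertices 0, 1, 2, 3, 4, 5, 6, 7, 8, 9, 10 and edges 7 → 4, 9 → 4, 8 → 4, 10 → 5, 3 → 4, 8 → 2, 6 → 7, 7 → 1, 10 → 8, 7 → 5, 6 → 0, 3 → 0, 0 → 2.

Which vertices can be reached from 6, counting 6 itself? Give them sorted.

0, 1, 2, 4, 5, 6, 7

Start at 6.
Its neighbours: 0, 7.
Then their neighbours: 1, 2, 4, 5.
Nothing further is reachable.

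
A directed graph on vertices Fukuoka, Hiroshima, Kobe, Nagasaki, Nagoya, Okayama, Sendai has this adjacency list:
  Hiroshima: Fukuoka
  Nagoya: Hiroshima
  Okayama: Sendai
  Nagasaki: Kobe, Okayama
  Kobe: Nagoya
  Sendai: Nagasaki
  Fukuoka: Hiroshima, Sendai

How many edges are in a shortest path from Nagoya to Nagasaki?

4

Distance 0: Nagoya.
Distance 1: Hiroshima.
Distance 2: Fukuoka.
Distance 3: Sendai.
Distance 4: Nagasaki — contains Nagasaki.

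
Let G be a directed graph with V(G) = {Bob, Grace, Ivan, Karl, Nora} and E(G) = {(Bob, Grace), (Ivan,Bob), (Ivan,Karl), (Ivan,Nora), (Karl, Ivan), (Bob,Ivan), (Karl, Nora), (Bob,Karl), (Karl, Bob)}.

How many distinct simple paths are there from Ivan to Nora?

3

Ivan→Bob→Karl→Nora
Ivan→Karl→Nora
Ivan→Nora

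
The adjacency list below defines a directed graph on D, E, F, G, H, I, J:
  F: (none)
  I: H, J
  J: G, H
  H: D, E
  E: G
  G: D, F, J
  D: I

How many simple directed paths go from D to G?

D→I→H→E→G
D→I→J→G
D→I→J→H→E→G

3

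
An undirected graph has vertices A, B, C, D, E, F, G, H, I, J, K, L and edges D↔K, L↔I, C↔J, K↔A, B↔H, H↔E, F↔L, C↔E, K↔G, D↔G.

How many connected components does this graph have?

From A: component {A, D, G, K}.
From B: component {B, C, E, H, J}.
From F: component {F, I, L}.
That's 3 components.

3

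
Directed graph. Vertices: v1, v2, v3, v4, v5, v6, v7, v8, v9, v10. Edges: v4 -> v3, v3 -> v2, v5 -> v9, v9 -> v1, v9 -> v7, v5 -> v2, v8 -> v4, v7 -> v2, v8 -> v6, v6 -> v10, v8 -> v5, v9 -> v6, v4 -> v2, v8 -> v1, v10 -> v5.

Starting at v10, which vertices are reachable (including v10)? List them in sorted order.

Start at v10.
Its neighbours: v5.
Then their neighbours: v2, v9.
Then next layer: v1, v6, v7.
Nothing further is reachable.

v1, v2, v5, v6, v7, v9, v10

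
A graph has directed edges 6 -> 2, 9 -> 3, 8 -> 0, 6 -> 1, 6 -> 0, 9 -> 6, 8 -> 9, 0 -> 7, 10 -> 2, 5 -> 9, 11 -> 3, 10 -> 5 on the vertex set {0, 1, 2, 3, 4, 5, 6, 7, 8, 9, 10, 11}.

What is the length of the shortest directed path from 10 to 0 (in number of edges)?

Distance 0: 10.
Distance 1: 2, 5.
Distance 2: 9.
Distance 3: 3, 6.
Distance 4: 0, 1 — contains 0.

4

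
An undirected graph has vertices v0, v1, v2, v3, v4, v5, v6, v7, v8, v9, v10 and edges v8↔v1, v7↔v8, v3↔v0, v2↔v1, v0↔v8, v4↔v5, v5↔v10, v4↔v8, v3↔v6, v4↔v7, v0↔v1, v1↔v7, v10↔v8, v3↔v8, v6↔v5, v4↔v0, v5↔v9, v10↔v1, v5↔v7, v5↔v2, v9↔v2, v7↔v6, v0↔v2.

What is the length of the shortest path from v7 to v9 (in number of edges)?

Distance 0: v7.
Distance 1: v1, v4, v5, v6, v8.
Distance 2: v0, v2, v3, v9, v10 — contains v9.

2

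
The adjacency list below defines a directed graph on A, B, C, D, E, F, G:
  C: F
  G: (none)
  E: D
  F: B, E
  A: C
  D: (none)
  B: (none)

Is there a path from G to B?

G has no outgoing edges, so nothing is reachable from it.

No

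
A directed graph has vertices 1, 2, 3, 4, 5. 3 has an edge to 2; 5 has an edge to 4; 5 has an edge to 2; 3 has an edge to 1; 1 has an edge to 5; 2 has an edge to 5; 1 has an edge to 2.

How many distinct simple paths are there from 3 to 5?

3

3→1→2→5
3→1→5
3→2→5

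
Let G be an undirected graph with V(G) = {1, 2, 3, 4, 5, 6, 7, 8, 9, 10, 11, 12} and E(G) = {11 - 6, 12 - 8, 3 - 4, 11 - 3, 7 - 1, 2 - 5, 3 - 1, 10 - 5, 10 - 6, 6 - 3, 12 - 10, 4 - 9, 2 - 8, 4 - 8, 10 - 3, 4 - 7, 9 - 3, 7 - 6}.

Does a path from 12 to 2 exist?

Yes

Explore from 12.
Distance 1: reach 8, 10.
Distance 2: reach 2, 3, 4, 5, 6.
Found 2.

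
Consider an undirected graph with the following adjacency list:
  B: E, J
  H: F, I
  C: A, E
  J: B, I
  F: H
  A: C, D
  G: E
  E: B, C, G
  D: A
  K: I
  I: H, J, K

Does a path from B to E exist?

Explore from B.
Distance 1: reach E, J.
Found E.

Yes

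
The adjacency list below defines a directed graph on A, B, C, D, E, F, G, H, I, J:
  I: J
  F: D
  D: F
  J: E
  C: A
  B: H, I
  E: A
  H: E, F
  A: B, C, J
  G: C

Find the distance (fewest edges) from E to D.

Distance 0: E.
Distance 1: A.
Distance 2: B, C, J.
Distance 3: H, I.
Distance 4: F.
Distance 5: D — contains D.

5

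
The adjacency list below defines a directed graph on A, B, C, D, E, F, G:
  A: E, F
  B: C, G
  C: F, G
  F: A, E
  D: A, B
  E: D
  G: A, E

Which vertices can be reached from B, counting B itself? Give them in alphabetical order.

A, B, C, D, E, F, G

Start at B.
Its neighbours: C, G.
Then their neighbours: A, E, F.
Then next layer: D.
Every vertex is now reached.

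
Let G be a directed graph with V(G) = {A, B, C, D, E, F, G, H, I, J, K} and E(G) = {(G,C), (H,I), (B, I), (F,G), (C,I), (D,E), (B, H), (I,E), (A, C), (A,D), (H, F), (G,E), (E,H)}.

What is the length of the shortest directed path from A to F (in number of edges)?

4

Distance 0: A.
Distance 1: C, D.
Distance 2: E, I.
Distance 3: H.
Distance 4: F — contains F.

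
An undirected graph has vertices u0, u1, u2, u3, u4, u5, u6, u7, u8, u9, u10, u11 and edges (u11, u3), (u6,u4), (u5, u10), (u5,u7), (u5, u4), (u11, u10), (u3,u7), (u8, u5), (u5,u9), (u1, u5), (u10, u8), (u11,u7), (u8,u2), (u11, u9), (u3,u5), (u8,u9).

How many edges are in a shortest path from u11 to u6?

Distance 0: u11.
Distance 1: u3, u7, u9, u10.
Distance 2: u5, u8.
Distance 3: u1, u2, u4.
Distance 4: u6 — contains u6.

4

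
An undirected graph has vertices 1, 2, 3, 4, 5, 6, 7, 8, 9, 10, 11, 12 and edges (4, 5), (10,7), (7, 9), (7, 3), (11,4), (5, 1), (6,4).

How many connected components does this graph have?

From 1: component {1, 4, 5, 6, 11}.
From 2: component {2}.
From 3: component {3, 7, 9, 10}.
From 8: component {8}.
From 12: component {12}.
That's 5 components.

5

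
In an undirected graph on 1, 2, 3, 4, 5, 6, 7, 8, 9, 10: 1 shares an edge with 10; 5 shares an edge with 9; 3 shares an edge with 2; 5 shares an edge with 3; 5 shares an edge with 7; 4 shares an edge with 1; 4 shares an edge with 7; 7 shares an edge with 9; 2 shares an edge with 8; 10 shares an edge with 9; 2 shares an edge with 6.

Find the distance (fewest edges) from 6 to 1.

Distance 0: 6.
Distance 1: 2.
Distance 2: 3, 8.
Distance 3: 5.
Distance 4: 7, 9.
Distance 5: 4, 10.
Distance 6: 1 — contains 1.

6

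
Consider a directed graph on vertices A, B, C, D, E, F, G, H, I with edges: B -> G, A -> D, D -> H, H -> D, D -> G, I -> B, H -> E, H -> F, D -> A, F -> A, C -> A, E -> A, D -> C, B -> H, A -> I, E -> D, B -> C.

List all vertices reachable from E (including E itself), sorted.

Start at E.
Its neighbours: A, D.
Then their neighbours: C, G, H, I.
Then next layer: B, F.
Every vertex is now reached.

A, B, C, D, E, F, G, H, I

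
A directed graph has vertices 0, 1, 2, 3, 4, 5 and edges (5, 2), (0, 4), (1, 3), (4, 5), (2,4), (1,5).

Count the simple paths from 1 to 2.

1→5→2

1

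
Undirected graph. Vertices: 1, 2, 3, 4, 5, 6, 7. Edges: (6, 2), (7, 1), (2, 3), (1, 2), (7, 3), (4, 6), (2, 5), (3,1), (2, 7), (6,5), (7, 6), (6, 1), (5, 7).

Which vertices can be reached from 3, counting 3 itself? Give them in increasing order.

1, 2, 3, 4, 5, 6, 7

Start at 3.
Its neighbours: 1, 2, 7.
Then their neighbours: 5, 6.
Then next layer: 4.
Every vertex is now reached.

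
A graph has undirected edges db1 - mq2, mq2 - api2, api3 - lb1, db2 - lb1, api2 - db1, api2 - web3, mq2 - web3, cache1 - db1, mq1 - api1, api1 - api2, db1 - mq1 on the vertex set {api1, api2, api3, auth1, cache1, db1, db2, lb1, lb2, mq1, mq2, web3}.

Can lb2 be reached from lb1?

No

Explore from lb1.
Distance 1: reach api3, db2.
The search is exhausted without reaching lb2; it lies in a different component.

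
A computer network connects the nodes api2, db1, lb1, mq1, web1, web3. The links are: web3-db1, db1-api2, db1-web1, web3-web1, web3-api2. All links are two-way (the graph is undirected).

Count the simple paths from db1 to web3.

db1–api2–web3
db1–web1–web3
db1–web3

3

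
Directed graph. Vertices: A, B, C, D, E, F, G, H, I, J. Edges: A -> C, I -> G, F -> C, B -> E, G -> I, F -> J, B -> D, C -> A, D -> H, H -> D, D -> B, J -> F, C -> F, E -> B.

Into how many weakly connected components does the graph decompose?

From A: component {A, C, F, J}.
From B: component {B, D, E, H}.
From G: component {G, I}.
That's 3 components.

3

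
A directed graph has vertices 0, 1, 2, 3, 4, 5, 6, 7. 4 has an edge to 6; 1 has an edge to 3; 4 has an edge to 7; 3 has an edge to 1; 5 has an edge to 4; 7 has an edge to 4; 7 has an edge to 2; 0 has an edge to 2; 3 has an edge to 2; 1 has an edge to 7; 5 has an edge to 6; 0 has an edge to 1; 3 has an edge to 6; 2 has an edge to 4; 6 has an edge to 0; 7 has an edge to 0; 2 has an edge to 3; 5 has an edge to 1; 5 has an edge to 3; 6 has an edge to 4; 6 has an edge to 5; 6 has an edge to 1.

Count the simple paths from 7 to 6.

7→0→1→3→2→4→6
7→0→1→3→6
7→0→2→3→6
7→0→2→4→6
7→2→3→6
7→2→4→6
7→4→6

7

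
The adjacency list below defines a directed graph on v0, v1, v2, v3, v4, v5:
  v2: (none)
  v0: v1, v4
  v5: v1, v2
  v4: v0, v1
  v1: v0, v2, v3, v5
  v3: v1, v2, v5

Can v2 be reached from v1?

Yes

Explore from v1.
Distance 1: reach v0, v2, v3, v5.
Found v2.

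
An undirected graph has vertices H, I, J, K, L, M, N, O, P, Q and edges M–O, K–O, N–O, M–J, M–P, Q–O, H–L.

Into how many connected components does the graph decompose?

From H: component {H, L}.
From I: component {I}.
From J: component {J, K, M, N, O, P, Q}.
That's 3 components.

3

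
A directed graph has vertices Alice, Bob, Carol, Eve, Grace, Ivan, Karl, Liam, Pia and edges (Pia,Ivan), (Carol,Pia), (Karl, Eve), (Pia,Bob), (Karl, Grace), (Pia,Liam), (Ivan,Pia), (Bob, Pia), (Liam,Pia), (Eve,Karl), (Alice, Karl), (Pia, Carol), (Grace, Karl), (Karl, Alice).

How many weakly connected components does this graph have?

2

From Alice: component {Alice, Eve, Grace, Karl}.
From Bob: component {Bob, Carol, Ivan, Liam, Pia}.
That's 2 components.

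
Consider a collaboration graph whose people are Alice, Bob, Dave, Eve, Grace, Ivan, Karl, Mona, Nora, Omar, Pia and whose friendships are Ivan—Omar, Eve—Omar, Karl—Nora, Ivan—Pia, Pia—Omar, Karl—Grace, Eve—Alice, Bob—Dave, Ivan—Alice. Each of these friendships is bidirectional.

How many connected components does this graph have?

4

From Alice: component {Alice, Eve, Ivan, Omar, Pia}.
From Bob: component {Bob, Dave}.
From Grace: component {Grace, Karl, Nora}.
From Mona: component {Mona}.
That's 4 components.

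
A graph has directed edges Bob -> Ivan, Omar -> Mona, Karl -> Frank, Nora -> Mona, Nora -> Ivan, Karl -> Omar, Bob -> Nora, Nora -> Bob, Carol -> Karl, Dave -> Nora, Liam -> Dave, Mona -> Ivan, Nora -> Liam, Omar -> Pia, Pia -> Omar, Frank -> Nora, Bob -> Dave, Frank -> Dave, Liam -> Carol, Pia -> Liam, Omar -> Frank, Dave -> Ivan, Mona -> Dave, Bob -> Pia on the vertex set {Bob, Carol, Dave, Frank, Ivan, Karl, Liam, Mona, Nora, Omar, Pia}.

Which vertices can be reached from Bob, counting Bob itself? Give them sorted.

Bob, Carol, Dave, Frank, Ivan, Karl, Liam, Mona, Nora, Omar, Pia

Start at Bob.
Its neighbours: Dave, Ivan, Nora, Pia.
Then their neighbours: Liam, Mona, Omar.
Then next layer: Carol, Frank.
Then next layer: Karl.
Every vertex is now reached.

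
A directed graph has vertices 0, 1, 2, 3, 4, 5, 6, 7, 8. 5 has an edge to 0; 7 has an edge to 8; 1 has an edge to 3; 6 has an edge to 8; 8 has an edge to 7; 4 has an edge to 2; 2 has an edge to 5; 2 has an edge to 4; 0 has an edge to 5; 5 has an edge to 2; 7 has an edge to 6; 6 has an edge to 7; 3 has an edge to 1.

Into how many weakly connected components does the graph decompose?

3

From 0: component {0, 2, 4, 5}.
From 1: component {1, 3}.
From 6: component {6, 7, 8}.
That's 3 components.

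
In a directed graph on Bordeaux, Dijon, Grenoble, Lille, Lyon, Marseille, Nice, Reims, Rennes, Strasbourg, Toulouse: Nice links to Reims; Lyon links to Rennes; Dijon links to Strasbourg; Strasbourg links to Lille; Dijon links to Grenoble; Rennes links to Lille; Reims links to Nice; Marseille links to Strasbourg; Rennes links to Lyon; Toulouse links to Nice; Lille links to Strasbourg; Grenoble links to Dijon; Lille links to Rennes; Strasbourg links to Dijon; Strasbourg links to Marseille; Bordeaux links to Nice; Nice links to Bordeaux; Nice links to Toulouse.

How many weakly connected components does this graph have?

From Bordeaux: component {Bordeaux, Nice, Reims, Toulouse}.
From Dijon: component {Dijon, Grenoble, Lille, Lyon, Marseille, Rennes, Strasbourg}.
That's 2 components.

2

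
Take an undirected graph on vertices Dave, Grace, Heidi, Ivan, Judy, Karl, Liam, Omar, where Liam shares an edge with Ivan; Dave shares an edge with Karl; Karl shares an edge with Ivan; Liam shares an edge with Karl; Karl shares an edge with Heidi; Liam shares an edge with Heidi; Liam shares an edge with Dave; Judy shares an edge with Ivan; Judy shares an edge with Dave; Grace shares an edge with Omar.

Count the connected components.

2

From Dave: component {Dave, Heidi, Ivan, Judy, Karl, Liam}.
From Grace: component {Grace, Omar}.
That's 2 components.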